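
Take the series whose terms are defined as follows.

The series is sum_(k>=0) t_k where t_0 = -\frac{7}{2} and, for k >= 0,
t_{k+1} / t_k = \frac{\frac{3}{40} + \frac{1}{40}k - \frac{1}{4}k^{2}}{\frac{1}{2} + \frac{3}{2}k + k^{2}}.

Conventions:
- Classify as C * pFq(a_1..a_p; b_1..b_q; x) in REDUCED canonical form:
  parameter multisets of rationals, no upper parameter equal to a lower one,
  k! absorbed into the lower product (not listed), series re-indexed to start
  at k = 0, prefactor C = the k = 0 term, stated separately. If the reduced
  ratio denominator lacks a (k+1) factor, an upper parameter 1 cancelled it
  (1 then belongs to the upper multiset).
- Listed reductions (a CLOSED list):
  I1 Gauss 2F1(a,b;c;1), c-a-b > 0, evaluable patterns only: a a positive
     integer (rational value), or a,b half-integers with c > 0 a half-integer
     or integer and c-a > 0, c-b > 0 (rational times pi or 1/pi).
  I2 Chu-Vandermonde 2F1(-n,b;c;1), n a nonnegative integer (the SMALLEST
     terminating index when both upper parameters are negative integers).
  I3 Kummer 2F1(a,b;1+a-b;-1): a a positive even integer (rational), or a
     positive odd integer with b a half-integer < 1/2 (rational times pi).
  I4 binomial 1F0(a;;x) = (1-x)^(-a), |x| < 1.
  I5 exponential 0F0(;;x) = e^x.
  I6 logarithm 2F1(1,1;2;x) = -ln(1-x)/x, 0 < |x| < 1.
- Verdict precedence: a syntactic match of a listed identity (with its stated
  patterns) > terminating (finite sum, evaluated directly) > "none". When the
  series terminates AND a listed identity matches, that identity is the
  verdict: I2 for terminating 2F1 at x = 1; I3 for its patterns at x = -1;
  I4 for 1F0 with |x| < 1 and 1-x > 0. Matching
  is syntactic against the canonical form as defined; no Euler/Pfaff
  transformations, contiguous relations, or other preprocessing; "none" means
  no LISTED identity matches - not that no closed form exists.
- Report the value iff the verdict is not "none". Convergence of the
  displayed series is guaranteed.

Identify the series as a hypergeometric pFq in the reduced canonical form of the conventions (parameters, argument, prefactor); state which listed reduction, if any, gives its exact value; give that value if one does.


First insight: with t_0 = -\frac{7}{2}, the ratio is unreduced: k + 1/2 divides both sides (C = -7/2, x = -1/4).
Step ratio: r(k) = -\frac{1}{4} * (k-\frac{3}{5}) / [(k+1)] - rational in k. x = -\frac{1}{4}; t_0 = -\frac{7}{2}; negate the roots.

Prefactor -\frac{7}{2}, argument -\frac{1}{4}: 1F0 with upper {-\frac{3}{5}} over lower {-}. Verdict: the I4 binomial reduction applies (the 1F0 binomial series: exponent 3/5, x = -\frac{1}{4}). Its exact value is \left(-\frac{7}{2}\right) \cdot \left(\frac{5}{4}\right)^{\frac{3}{5}}.


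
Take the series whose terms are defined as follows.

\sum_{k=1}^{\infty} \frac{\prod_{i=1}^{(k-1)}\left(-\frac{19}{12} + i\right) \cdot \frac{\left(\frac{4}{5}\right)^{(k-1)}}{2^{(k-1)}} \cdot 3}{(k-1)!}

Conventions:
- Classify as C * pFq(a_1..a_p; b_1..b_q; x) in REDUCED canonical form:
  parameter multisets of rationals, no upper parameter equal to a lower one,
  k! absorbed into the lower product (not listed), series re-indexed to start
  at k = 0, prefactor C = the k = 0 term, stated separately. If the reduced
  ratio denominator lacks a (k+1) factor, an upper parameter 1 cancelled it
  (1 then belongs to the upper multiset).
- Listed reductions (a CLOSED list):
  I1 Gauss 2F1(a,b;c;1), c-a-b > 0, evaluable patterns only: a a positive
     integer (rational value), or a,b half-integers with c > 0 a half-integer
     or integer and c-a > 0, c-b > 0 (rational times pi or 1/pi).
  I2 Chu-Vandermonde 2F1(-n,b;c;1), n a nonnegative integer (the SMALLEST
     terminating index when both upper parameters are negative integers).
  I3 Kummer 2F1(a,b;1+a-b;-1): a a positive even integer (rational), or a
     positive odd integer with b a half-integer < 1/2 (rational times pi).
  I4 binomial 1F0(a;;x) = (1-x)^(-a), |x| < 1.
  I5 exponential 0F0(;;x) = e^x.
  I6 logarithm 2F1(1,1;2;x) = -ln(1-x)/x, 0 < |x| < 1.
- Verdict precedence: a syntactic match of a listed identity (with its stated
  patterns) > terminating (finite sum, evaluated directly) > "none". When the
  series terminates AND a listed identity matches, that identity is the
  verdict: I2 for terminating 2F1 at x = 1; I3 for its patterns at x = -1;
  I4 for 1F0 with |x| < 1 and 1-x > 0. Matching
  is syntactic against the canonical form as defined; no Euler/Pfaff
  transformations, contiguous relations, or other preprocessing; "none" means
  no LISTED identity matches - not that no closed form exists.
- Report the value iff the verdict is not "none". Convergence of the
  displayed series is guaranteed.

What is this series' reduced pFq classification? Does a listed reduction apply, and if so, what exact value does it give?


First insight: x = \frac{2}{5} and the running product (C = 3, x = 2/5) telescopes to a rising factorial.
Adjacent-term ratio: r(k) = \frac{2}{5} * (k-\frac{7}{12}) / [(k+1)] - rational; roots negated = parameters, x = \frac{2}{5}, C = 3.

Prefactor 3, argument \frac{2}{5}: 1F0 with upper {-\frac{7}{12}} over lower {-}. Verdict at x = \frac{2}{5}: binomial (I4) matches (the 1F0 binomial series: exponent 7/12, x = \frac{2}{5}). Value: 3 \cdot \left(\frac{3}{5}\right)^{\frac{7}{12}}.


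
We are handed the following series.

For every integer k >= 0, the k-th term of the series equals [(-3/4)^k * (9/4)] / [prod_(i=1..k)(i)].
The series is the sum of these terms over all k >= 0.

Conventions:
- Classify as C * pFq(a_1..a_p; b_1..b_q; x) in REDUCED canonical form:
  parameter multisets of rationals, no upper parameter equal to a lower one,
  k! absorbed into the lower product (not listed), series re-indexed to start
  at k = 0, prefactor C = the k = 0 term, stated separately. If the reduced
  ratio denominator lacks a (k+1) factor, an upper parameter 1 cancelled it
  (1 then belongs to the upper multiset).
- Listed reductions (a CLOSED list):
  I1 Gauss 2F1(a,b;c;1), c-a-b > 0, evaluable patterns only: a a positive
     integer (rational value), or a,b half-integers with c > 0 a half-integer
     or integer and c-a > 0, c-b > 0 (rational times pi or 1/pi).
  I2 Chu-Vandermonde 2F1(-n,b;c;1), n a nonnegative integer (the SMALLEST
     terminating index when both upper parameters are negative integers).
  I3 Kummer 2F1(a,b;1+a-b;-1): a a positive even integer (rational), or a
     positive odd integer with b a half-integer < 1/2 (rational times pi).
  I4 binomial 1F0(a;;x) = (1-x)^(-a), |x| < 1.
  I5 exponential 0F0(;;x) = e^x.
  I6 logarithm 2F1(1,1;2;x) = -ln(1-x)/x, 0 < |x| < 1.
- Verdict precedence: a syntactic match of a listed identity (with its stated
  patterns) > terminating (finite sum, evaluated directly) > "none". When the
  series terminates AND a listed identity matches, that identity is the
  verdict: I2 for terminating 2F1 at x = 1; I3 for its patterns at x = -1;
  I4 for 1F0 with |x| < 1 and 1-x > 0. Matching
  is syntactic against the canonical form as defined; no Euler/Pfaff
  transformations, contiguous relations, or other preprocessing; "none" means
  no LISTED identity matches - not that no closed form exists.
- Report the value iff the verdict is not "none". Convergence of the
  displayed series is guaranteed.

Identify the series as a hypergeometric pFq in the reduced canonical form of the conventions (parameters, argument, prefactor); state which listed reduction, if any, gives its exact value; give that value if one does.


First insight: with t_0 = 9/4, the product of the first k integers (prefactor 9/4) is k!.
Consecutive-term ratio: r(k) = (-3/4) * 1 / [(k+1)] - rational in k, leading ratio (-3/4); with t_0 = 9/4, classification follows.

At argument -3/4: a 0F0 with upper {-}, lower {-}, scaled by C = 9/4. Verdict (x = -3/4): exponential (I5) applies (the 0F0 exponential series at x = -3/4). Value: (9/4) * e^(-3/4).


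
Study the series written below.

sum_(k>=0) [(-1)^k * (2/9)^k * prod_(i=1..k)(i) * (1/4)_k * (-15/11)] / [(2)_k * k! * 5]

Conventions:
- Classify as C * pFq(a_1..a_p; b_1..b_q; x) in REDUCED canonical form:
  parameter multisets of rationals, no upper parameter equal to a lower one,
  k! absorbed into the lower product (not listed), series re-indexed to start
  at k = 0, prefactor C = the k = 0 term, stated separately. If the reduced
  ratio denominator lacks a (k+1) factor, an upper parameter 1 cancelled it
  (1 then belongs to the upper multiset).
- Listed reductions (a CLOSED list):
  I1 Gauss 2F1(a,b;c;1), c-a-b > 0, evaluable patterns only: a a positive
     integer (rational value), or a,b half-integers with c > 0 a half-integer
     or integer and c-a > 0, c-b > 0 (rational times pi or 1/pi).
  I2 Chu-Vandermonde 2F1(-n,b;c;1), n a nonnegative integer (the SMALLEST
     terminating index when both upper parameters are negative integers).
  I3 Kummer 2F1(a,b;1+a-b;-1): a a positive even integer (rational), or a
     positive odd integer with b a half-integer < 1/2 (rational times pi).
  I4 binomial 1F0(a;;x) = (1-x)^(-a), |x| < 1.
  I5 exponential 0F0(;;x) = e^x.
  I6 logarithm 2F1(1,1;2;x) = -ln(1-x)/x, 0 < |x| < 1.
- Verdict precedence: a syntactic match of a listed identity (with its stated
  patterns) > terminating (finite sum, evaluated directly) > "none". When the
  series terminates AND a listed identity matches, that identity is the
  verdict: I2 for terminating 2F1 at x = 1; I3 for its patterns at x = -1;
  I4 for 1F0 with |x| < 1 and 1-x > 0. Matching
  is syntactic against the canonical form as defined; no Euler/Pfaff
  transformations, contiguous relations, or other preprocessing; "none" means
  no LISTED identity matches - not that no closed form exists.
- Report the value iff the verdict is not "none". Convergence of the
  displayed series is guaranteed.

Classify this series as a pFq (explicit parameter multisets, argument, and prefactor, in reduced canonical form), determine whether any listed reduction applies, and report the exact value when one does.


Classification (C = -3/11): 2F1 with upper {1/4, 1}, lower {2}, argument x = -2/9. Verdict: none. Every listed pattern misses the 2F1 form at -2/9, upper {1/4, 1}.

Key step: t_0 = -3/11 here, and the constant factors (C = -3/11, x = -2/9) combine into one prefactor.
Consecutive-term ratio: r(k) = (-2/9) * (k+1/4) (k+1) / [(k+2) (k+1)] - rational in k, leading ratio (-2/9); with t_0 = -3/11, classification follows.


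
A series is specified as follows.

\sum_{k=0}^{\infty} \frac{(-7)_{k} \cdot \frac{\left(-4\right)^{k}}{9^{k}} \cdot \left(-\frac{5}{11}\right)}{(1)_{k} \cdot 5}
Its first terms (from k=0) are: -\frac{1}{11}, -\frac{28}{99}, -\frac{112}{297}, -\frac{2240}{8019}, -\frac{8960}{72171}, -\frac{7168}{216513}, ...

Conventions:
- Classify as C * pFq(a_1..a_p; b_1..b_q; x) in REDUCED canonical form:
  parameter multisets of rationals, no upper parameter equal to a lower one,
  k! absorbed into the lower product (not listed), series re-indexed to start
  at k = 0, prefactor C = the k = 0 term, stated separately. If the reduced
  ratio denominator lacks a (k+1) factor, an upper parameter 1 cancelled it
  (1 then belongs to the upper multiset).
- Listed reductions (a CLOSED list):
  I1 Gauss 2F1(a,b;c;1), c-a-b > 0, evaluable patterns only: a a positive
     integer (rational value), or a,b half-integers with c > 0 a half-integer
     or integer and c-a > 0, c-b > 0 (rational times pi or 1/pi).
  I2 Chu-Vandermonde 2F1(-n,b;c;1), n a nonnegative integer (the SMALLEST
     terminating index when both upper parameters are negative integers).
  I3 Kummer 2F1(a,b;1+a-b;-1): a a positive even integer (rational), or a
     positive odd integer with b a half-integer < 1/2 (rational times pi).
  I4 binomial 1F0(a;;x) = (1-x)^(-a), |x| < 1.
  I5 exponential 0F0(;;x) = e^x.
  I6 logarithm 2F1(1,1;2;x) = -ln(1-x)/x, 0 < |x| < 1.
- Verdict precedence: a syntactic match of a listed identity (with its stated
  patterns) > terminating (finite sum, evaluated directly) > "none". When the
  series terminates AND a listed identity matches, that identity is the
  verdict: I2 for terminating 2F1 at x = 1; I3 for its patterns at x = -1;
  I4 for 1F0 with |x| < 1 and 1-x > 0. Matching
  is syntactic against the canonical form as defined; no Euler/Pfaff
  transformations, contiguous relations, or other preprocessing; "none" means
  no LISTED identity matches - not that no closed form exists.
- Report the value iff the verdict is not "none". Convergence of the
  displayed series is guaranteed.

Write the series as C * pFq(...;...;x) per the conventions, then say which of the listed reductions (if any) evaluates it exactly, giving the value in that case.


Prefactor -\frac{1}{11}, argument -\frac{4}{9}: 1F0 with upper {-7} over lower {-}. Verdict: the I4 binomial reduction fires (the 1F0 binomial series: exponent 7, x = -\frac{4}{9}). Value: -\frac{62748517}{52612659}.

Key step: with t_0 = -\frac{1}{11}, the two geometric factors (C = -1/11) combine into one argument.
Step ratio: r(k) = -\frac{4}{9} * (k-7) / [(k+1)] - rational in k. x = -\frac{4}{9}; t_0 = -\frac{1}{11}; negate the roots.


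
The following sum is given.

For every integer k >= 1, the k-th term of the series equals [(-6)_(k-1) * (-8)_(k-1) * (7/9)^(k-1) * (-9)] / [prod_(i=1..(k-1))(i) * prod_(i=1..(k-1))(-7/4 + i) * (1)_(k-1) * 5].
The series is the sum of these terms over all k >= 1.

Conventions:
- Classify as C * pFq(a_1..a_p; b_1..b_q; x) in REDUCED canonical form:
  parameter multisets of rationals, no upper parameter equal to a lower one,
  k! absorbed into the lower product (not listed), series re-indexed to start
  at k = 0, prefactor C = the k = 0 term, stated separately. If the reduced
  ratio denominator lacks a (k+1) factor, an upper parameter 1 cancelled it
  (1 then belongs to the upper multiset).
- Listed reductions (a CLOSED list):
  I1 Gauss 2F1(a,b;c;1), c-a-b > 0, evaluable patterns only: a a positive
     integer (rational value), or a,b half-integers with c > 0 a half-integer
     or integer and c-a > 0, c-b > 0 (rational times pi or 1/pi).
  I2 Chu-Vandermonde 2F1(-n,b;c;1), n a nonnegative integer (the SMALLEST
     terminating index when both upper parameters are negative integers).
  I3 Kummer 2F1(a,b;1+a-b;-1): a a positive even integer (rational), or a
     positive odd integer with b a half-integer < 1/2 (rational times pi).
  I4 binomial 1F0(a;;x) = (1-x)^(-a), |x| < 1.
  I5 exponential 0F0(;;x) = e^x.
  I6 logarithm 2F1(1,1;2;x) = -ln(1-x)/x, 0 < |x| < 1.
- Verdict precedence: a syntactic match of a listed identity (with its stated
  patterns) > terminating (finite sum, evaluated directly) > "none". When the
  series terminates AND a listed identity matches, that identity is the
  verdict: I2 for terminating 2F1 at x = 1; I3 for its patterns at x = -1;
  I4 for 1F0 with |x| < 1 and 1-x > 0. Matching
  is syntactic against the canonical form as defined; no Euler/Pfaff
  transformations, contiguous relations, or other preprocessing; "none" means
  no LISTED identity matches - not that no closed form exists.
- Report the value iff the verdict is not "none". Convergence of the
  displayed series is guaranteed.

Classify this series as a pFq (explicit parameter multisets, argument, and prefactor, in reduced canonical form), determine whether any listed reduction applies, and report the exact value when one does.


Canonical form: C = -9/5 times 2F2 with upper {-8, -6}, lower {-3/4, 1}, x = 7/9. Verdict: terminating - no listed pattern fits, but -6 in the upper list cuts the series at k = 6; direct evaluation. Its exact value is 70359565878181/8808634575.

Key observation: with t_0 = -9/5, the constant factors (C = -9/5) combine into one prefactor.
Term ratio: r(k) = (7/9) * (k-8) (k-6) / [(k-3/4) (k+1) (k+1)] ; factor over Q: parameters, x = (7/9), and C = -9/5.


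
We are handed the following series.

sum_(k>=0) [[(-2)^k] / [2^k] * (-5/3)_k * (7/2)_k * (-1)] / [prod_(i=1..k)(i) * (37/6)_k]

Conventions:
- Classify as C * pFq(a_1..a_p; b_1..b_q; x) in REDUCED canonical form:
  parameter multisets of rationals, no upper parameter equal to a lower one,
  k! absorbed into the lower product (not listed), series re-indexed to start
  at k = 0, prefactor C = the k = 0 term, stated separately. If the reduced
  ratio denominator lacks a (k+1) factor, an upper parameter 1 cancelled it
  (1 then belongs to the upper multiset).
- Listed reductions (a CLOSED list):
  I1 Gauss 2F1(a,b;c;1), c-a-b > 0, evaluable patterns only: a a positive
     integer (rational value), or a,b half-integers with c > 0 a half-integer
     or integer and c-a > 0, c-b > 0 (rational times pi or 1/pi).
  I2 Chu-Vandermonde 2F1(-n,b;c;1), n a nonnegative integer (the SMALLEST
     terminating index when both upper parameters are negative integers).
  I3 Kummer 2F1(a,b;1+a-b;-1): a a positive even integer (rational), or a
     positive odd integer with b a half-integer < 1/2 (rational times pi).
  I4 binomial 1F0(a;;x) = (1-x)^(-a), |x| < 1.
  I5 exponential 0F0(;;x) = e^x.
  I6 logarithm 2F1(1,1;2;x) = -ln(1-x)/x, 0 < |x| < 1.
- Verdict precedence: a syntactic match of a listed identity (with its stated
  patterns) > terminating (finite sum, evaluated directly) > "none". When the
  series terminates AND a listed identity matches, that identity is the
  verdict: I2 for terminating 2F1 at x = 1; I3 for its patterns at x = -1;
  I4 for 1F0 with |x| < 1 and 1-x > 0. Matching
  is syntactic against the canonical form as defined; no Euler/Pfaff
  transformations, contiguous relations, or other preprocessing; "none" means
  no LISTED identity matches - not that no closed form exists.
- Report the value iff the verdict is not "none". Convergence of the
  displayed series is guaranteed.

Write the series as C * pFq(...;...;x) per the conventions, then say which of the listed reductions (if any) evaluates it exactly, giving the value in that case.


x = -1 here; the reduced form reads 2F1, upper {-5/3, 7/2}, lower {37/6}, C = -1. Verdict: none here - no I1-I6 shape fits x = -1 with lower {37/6}.

Structural cue: from the first term -1: the two k-th powers (C = -1) combine into one argument.
Adjacent-term ratio: r(k) = (-1) * (k-5/3) (k+7/2) / [(k+37/6) (k+1)] - rational in k, leading ratio (-1); with t_0 = -1, classification follows.


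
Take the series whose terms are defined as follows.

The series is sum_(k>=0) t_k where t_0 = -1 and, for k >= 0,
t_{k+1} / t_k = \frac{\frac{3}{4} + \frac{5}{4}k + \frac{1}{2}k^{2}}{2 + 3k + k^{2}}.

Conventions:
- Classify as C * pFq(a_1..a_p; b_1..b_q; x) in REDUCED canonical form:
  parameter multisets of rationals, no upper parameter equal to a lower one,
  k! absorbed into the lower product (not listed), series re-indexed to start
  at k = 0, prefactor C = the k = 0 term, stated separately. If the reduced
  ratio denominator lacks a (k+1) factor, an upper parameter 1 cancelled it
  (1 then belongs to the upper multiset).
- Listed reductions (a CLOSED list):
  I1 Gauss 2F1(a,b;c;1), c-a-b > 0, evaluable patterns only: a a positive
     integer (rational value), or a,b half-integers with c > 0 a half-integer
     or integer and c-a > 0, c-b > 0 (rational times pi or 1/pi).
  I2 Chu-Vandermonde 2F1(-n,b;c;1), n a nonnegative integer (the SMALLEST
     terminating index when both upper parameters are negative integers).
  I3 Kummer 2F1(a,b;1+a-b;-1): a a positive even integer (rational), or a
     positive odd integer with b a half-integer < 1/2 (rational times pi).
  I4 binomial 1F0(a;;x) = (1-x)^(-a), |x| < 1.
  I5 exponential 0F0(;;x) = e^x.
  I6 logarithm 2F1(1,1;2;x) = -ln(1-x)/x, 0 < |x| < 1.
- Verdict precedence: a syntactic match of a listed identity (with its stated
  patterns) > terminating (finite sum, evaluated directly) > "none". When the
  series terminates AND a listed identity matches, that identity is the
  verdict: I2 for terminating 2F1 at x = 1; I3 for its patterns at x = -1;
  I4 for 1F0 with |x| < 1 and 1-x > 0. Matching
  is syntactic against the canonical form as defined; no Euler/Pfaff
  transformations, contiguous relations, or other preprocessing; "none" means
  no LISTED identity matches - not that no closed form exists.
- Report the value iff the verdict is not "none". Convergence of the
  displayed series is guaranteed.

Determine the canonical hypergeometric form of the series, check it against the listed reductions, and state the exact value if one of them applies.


This is -1 * 2F1(1, \frac{3}{2}; 2; \frac{1}{2}) in reduced canonical form. Verdict: none - this 2F1 at x = \frac{1}{2} matches no listed pattern, and upper {1, \frac{3}{2}} holds no stopper.

Key step: with t_0 = -1, roots of the ratio polynomials (C = -1, x = 1/2) are the negated parameters.
Consecutive-term ratio: r(k) = \frac{1}{2} * (k+1) (k+\frac{3}{2}) / [(k+2) (k+1)] - rational in k. x = \frac{1}{2}; t_0 = -1; negate the roots.


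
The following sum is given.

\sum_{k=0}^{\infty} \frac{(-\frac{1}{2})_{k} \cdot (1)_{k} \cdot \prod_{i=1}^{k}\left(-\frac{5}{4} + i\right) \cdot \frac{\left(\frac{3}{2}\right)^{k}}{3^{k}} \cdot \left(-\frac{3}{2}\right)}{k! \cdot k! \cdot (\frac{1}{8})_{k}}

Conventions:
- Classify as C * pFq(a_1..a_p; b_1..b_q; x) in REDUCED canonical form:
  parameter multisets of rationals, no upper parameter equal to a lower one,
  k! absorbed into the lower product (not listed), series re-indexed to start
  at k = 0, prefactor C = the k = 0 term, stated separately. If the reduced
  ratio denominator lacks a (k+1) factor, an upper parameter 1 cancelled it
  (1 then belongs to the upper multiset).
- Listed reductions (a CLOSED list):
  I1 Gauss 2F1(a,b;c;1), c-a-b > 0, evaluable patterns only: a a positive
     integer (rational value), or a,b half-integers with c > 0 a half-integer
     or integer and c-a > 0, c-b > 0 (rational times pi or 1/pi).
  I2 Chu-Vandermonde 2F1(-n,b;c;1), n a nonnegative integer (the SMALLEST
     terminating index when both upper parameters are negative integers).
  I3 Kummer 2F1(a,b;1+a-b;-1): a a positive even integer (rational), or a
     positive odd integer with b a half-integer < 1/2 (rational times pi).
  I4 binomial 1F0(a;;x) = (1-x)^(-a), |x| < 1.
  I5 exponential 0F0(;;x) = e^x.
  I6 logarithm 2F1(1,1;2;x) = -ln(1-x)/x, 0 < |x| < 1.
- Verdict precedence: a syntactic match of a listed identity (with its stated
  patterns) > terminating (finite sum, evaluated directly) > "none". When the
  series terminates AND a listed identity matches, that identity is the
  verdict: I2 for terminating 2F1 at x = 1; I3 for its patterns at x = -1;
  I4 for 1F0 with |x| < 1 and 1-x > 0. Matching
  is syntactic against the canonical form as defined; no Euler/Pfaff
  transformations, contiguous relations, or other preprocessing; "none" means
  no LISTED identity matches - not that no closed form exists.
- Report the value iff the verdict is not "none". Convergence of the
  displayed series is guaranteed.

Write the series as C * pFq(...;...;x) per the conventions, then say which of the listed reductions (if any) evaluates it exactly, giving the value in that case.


The series (x = \frac{1}{2}) is 2F1: upper {-\frac{1}{2}, -\frac{1}{4}}, lower {\frac{1}{8}}, prefactor -\frac{3}{2}. Verdict: none. Every listed pattern misses the 2F1 form at \frac{1}{2}, upper {-\frac{1}{2}, -\frac{1}{4}}.

Key observation: t_0 = -\frac{3}{2} here, and the parameter 1 appears in both the upper and lower lists and cancels.
Consecutive-term ratio: r(k) = \frac{1}{2} * (k-\frac{1}{2}) (k-\frac{1}{4}) / [(k+\frac{1}{8}) (k+1)] - rational in k, leading ratio \frac{1}{2}; with t_0 = -\frac{3}{2}, classification follows.


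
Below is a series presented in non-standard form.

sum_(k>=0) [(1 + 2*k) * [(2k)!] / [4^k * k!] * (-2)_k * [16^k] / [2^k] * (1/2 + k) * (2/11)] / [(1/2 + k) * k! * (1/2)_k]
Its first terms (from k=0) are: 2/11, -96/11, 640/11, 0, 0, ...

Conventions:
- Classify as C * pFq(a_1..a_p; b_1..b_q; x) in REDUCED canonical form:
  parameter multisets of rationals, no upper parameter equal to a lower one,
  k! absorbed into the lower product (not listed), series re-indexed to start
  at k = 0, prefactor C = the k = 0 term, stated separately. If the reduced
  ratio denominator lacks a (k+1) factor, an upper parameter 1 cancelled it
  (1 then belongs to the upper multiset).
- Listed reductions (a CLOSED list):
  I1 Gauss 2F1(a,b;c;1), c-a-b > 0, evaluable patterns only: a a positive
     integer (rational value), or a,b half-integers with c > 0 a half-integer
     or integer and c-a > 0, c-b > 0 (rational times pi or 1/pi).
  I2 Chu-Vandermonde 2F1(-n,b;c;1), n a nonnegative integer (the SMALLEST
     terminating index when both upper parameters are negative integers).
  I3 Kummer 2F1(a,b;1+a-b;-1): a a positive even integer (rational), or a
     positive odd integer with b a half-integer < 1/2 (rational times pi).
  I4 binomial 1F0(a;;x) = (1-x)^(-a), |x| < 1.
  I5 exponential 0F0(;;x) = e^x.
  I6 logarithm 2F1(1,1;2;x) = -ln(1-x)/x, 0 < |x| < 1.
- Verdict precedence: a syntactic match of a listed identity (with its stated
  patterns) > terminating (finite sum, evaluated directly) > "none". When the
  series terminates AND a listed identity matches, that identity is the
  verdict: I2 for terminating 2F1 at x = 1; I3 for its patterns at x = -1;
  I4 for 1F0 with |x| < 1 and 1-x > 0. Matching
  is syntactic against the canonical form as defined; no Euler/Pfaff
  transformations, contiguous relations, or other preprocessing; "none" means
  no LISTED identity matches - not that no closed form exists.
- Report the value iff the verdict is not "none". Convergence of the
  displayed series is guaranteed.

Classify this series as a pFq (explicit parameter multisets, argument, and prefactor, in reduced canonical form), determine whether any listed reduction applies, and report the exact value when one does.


Classification (C = 2/11): 2F1 with upper {-2, 3/2}, lower {1/2}, argument x = 8. Verdict: terminating - upper parameter -2 makes this a finite sum (last index 2), evaluated exactly. Its exact value is 546/11.

Key observation: t_0 being 2/11, the two k-th powers (prefactor 2/11) combine into one argument.
Adjacent-term ratio: r(k) = 8 * (k-2) (k+3/2) / [(k+1/2) (k+1)] - poly over poly, x = 8 from leading terms; C = 2/11 at k = 0.


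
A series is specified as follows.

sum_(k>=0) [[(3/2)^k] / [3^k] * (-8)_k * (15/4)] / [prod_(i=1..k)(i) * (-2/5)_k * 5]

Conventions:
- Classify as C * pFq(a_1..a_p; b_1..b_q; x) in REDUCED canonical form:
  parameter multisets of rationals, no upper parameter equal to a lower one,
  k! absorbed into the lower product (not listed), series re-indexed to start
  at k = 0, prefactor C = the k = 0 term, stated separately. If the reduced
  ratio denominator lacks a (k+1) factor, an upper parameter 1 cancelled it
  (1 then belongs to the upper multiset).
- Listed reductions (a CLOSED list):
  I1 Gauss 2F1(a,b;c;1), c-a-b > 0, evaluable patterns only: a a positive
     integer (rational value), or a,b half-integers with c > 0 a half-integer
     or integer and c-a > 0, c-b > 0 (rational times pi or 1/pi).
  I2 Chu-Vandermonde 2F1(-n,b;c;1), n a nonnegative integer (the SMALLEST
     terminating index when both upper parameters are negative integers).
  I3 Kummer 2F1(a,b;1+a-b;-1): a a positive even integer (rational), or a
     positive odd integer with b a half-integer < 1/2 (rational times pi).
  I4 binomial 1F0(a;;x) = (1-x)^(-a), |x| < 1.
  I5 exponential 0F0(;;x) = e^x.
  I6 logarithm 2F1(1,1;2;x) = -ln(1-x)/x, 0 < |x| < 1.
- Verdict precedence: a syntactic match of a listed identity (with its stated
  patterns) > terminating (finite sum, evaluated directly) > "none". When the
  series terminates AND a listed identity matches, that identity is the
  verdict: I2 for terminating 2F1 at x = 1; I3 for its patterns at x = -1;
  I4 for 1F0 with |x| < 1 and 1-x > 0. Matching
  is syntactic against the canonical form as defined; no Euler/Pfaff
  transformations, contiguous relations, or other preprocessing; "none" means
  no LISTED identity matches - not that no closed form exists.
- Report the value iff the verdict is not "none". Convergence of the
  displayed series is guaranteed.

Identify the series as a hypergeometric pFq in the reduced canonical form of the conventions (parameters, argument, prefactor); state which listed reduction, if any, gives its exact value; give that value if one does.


Reduced: x = 1/2, 1F1, upper = {-8}, lower = {-2/5}, C = 3/4. Verdict: terminating - no listed pattern fits, but -8 in the upper list cuts the series at k = 8; direct evaluation. Sum: -235779301201/81477107712.

Key observation: from the first term 3/4: the constant factors (prefactor 3/4) combine into one prefactor.
Consecutive-term ratio: r(k) = (1/2) * (k-8) / [(k-2/5) (k+1)] - rational; roots negated = parameters, x = (1/2), C = 3/4.


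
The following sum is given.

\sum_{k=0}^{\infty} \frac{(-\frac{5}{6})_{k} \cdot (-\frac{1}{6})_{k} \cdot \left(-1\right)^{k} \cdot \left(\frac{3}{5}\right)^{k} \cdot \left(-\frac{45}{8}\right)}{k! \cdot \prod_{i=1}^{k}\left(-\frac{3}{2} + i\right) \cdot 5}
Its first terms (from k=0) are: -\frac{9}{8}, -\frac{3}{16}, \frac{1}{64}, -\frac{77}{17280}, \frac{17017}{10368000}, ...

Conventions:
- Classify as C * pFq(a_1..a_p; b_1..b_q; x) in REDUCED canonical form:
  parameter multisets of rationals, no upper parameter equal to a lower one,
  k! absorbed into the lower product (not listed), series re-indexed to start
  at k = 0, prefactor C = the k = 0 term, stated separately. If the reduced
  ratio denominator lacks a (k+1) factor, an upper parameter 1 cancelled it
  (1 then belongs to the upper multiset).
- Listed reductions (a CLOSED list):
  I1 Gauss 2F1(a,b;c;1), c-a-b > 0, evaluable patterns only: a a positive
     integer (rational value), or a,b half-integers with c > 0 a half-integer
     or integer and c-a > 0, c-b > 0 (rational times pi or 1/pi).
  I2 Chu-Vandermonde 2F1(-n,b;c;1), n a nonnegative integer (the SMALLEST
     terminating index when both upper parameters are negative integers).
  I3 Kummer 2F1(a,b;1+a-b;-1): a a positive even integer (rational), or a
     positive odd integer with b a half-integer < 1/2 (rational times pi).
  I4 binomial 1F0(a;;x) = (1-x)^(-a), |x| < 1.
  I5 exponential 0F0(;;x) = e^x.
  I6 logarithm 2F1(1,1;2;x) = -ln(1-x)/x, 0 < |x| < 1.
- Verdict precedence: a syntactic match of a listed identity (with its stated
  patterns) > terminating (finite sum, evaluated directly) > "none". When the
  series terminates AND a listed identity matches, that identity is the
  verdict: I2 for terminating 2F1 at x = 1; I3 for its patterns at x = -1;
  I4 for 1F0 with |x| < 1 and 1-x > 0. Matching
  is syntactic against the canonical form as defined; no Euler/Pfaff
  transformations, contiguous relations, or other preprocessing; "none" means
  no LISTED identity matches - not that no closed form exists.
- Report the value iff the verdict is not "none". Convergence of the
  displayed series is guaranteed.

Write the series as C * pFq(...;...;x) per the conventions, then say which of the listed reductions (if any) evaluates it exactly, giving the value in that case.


Classification (C = -\frac{9}{8}): 2F1 with upper {-\frac{5}{6}, -\frac{1}{6}}, lower {-\frac{1}{2}}, argument x = -\frac{3}{5}. Verdict: none. No listed pattern accepts 2F1(-\frac{5}{6}, -\frac{1}{6}; -\frac{1}{2}; -\frac{3}{5}).

The tell: t_0 being -\frac{9}{8}, the lower running product (prefactor -9/8) is a rising factorial.
Ratio: r(k) = -\frac{3}{5} * (k-\frac{5}{6}) (k-\frac{1}{6}) / [(k-\frac{1}{2}) (k+1)] - rational in k, leading ratio -\frac{3}{5}; with t_0 = -\frac{9}{8}, classification follows.


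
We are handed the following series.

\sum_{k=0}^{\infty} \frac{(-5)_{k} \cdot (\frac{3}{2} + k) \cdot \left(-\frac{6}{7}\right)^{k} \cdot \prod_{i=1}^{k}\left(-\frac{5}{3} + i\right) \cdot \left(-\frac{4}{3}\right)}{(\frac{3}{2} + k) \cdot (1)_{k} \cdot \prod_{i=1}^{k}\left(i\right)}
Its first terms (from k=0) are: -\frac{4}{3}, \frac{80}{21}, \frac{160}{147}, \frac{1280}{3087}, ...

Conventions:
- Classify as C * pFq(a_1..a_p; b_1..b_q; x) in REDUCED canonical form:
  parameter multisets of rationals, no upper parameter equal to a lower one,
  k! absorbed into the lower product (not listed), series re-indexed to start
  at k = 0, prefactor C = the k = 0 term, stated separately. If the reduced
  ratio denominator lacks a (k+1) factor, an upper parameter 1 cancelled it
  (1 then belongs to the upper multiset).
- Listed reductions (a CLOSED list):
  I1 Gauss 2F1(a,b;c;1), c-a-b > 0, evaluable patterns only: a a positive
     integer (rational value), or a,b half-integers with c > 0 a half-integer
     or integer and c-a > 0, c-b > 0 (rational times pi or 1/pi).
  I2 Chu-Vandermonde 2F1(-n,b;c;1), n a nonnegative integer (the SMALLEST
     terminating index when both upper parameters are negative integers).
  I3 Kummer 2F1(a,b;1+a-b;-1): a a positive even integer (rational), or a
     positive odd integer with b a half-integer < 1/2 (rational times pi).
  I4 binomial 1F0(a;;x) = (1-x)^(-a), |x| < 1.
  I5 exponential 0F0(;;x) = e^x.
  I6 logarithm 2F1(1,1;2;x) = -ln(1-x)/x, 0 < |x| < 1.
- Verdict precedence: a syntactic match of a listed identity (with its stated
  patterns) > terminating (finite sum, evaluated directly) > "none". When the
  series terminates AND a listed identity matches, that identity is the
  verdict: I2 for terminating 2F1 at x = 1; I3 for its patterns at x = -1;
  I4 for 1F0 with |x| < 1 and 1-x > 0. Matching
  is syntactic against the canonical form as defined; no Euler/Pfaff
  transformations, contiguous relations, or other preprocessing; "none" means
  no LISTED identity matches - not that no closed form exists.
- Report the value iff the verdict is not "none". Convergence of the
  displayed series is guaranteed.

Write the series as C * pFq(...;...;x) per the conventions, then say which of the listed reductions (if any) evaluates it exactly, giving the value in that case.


Prefactor -\frac{4}{3}, argument -\frac{6}{7}: 2F1 with upper {-5, -\frac{2}{3}} over lower {1}. Verdict: terminating - no listed pattern fits, but -5 in the upper list cuts the series at k = 5; direct evaluation. Value: \frac{88484}{21609}.

Key step: x = -\frac{6}{7} and striking the common factor k + 3/2 reduces the term (prefactor -4/3).
Adjacent-term ratio: r(k) = -\frac{6}{7} * (k-5) (k-\frac{2}{3}) / [(k+1) (k+1)] - rational in k. x = -\frac{6}{7}; t_0 = -\frac{4}{3}; negate the roots.


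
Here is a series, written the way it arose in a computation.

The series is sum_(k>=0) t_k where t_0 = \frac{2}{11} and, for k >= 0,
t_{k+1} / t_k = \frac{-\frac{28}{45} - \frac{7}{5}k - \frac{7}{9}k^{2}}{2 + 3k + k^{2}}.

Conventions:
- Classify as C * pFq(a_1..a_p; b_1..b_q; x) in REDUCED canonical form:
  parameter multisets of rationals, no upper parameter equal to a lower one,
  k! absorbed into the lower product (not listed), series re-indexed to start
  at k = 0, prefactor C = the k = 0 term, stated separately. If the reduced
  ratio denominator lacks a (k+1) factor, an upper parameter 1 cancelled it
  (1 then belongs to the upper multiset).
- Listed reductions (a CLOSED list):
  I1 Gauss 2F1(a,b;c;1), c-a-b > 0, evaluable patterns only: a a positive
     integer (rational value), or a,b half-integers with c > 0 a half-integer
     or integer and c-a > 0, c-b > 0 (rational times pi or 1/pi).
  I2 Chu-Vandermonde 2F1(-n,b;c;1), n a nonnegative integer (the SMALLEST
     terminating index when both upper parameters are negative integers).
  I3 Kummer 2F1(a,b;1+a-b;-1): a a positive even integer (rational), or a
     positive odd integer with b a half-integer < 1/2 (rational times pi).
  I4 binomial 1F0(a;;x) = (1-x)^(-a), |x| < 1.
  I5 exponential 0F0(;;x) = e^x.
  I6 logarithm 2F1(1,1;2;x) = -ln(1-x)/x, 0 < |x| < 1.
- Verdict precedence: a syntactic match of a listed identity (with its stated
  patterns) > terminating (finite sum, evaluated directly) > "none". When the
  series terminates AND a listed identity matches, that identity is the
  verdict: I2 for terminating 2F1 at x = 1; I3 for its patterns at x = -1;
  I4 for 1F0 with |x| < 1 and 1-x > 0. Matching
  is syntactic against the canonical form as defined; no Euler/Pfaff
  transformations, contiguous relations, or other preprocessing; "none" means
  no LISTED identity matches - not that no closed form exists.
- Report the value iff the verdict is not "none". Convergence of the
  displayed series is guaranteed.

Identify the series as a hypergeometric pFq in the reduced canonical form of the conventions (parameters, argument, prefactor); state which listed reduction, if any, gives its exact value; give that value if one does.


At argument -\frac{7}{9}: a 2F1 with upper {\frac{4}{5}, 1}, lower {2}, scaled by C = \frac{2}{11}. Verdict: none here - no I1-I6 shape fits x = -\frac{7}{9} with lower {2}.

Key step: t_0 being \frac{2}{11}, the expanded ratio factors over Q; C = 2/11, x = -7/9, roots give parameters.
Consecutive-term ratio: r(k) = -\frac{7}{9} * (k+\frac{4}{5}) (k+1) / [(k+2) (k+1)] ; factor over Q: parameters, x = -\frac{7}{9}, and C = \frac{2}{11}.


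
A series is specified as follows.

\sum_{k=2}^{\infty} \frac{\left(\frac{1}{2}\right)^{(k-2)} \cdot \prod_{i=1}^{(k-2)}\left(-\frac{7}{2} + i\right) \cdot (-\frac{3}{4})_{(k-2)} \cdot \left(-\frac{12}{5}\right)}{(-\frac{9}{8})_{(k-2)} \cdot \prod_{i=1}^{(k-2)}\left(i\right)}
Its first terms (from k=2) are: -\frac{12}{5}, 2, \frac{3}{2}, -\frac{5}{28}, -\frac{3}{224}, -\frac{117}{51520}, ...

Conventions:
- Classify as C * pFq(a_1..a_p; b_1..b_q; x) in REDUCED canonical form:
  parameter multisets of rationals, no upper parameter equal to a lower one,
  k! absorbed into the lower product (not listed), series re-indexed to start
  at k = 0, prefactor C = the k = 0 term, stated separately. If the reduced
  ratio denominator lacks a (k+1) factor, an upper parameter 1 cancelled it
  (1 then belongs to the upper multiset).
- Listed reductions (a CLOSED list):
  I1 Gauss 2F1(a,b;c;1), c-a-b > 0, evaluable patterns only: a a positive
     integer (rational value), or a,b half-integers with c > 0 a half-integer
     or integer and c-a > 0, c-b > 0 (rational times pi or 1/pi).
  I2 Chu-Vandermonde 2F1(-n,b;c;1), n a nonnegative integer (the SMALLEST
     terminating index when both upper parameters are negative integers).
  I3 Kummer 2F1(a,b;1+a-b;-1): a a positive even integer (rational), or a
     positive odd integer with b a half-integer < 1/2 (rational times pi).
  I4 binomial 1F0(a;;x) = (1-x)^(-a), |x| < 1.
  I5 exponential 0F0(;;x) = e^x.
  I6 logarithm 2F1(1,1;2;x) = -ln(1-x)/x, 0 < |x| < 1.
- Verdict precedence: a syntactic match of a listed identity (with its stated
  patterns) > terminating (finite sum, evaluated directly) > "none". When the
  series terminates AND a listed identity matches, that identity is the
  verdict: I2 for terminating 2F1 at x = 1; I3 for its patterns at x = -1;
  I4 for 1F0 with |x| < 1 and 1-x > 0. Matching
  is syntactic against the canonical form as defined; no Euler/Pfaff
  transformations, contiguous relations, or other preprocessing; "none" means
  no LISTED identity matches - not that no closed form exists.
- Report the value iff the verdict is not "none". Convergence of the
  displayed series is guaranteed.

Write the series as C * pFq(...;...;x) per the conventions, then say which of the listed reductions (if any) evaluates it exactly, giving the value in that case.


Canonical form: C = -\frac{12}{5} times 2F1 with upper {-\frac{5}{2}, -\frac{3}{4}}, lower {-\frac{9}{8}}, x = \frac{1}{2}. Verdict: none (x = \frac{1}{2}): each listed identity misses the multisets {-\frac{5}{2}, -\frac{3}{4}} ; {-\frac{9}{8}}.

Structural cue: t_0 being -\frac{12}{5}, the running product (C = -12/5, x = 1/2) telescopes to a rising factorial.
Term ratio: r(k) = \frac{1}{2} * (k-\frac{5}{2}) (k-\frac{3}{4}) / [(k-\frac{9}{8}) (k+1)] - poly over poly, x = \frac{1}{2} from leading terms; C = -\frac{12}{5} at k = 0.


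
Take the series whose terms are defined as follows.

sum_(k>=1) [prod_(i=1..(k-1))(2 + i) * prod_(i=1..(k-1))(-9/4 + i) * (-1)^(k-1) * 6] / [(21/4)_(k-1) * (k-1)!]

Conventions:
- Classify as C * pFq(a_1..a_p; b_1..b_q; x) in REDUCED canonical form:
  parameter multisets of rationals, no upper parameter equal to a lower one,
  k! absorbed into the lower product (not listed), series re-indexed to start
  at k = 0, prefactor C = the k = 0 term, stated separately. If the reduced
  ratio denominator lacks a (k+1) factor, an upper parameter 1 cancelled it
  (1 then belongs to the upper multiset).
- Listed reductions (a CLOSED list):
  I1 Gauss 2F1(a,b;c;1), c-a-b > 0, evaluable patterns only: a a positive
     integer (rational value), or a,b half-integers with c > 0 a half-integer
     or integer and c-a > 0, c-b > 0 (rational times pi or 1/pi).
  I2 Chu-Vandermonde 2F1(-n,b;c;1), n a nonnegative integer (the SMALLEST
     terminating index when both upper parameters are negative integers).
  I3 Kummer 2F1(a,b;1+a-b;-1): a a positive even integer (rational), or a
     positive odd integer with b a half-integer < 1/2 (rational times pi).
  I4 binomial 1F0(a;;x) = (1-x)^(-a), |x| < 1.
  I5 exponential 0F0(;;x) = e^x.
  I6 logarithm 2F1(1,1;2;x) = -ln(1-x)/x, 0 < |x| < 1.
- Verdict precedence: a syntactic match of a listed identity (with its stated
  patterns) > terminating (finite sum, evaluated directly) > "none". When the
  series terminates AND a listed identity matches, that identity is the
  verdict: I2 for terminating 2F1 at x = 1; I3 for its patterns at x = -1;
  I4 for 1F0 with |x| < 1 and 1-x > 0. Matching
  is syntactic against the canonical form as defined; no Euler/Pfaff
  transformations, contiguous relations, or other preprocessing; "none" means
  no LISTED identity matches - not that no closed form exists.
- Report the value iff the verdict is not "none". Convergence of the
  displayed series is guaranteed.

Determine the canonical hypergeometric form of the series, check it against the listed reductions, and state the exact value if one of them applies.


x = -1 here; the reduced form reads 2F1, upper {-5/4, 3}, lower {21/4}, C = 6. Verdict: none. No listed pattern accepts 2F1(-5/4, 3; 21/4; -1).

Key step: t_0 being 6, the running product (prefactor 6) telescopes to a rising factorial.
Adjacent-term ratio: r(k) = (-1) * (k-5/4) (k+3) / [(k+21/4) (k+1)] - rational in k. x = (-1); t_0 = 6; negate the roots.
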